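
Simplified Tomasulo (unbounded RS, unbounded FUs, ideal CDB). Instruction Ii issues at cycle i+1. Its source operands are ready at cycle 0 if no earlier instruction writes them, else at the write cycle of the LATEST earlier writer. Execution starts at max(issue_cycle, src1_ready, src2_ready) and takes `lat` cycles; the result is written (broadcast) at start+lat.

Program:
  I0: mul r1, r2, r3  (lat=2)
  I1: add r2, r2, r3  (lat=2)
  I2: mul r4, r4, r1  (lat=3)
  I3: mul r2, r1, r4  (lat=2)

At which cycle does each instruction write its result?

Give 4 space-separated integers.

I0 mul r1: issue@1 deps=(None,None) exec_start@1 write@3
I1 add r2: issue@2 deps=(None,None) exec_start@2 write@4
I2 mul r4: issue@3 deps=(None,0) exec_start@3 write@6
I3 mul r2: issue@4 deps=(0,2) exec_start@6 write@8

Answer: 3 4 6 8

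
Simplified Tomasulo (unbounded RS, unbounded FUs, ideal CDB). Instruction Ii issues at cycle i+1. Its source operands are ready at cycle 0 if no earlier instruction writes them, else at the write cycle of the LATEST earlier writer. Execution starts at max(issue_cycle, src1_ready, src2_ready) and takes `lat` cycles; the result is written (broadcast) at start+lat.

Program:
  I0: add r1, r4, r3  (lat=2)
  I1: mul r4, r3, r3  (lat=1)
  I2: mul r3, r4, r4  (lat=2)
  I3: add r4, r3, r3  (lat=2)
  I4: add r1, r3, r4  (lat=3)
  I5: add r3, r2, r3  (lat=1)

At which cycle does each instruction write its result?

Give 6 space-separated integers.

Answer: 3 3 5 7 10 7

Derivation:
I0 add r1: issue@1 deps=(None,None) exec_start@1 write@3
I1 mul r4: issue@2 deps=(None,None) exec_start@2 write@3
I2 mul r3: issue@3 deps=(1,1) exec_start@3 write@5
I3 add r4: issue@4 deps=(2,2) exec_start@5 write@7
I4 add r1: issue@5 deps=(2,3) exec_start@7 write@10
I5 add r3: issue@6 deps=(None,2) exec_start@6 write@7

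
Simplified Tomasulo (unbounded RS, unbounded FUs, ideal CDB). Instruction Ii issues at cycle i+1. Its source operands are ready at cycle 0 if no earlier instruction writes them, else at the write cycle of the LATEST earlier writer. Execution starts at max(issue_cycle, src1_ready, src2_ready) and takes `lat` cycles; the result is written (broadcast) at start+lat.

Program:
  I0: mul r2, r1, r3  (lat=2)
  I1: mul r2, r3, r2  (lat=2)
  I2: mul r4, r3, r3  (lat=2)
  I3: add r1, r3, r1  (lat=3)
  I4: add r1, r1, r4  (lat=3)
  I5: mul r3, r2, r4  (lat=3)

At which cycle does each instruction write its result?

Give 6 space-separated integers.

Answer: 3 5 5 7 10 9

Derivation:
I0 mul r2: issue@1 deps=(None,None) exec_start@1 write@3
I1 mul r2: issue@2 deps=(None,0) exec_start@3 write@5
I2 mul r4: issue@3 deps=(None,None) exec_start@3 write@5
I3 add r1: issue@4 deps=(None,None) exec_start@4 write@7
I4 add r1: issue@5 deps=(3,2) exec_start@7 write@10
I5 mul r3: issue@6 deps=(1,2) exec_start@6 write@9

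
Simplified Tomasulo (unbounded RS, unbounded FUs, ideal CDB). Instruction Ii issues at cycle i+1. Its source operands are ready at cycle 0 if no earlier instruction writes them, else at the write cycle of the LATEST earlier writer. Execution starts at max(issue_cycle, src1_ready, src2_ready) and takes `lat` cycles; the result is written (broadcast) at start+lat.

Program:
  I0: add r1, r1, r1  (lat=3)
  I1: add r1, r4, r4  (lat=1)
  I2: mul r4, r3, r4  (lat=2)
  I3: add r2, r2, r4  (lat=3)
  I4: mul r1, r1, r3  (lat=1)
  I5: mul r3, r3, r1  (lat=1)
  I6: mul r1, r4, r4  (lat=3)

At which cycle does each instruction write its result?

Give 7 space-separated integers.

Answer: 4 3 5 8 6 7 10

Derivation:
I0 add r1: issue@1 deps=(None,None) exec_start@1 write@4
I1 add r1: issue@2 deps=(None,None) exec_start@2 write@3
I2 mul r4: issue@3 deps=(None,None) exec_start@3 write@5
I3 add r2: issue@4 deps=(None,2) exec_start@5 write@8
I4 mul r1: issue@5 deps=(1,None) exec_start@5 write@6
I5 mul r3: issue@6 deps=(None,4) exec_start@6 write@7
I6 mul r1: issue@7 deps=(2,2) exec_start@7 write@10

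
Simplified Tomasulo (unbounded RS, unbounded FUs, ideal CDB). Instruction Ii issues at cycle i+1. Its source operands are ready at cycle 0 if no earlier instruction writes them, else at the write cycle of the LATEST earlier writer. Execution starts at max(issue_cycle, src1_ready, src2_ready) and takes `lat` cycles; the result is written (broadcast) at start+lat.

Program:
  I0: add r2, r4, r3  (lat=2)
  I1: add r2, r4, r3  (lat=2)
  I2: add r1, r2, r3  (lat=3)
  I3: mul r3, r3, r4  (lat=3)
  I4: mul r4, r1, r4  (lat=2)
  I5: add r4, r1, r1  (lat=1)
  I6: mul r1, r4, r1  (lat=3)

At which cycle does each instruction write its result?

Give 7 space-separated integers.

I0 add r2: issue@1 deps=(None,None) exec_start@1 write@3
I1 add r2: issue@2 deps=(None,None) exec_start@2 write@4
I2 add r1: issue@3 deps=(1,None) exec_start@4 write@7
I3 mul r3: issue@4 deps=(None,None) exec_start@4 write@7
I4 mul r4: issue@5 deps=(2,None) exec_start@7 write@9
I5 add r4: issue@6 deps=(2,2) exec_start@7 write@8
I6 mul r1: issue@7 deps=(5,2) exec_start@8 write@11

Answer: 3 4 7 7 9 8 11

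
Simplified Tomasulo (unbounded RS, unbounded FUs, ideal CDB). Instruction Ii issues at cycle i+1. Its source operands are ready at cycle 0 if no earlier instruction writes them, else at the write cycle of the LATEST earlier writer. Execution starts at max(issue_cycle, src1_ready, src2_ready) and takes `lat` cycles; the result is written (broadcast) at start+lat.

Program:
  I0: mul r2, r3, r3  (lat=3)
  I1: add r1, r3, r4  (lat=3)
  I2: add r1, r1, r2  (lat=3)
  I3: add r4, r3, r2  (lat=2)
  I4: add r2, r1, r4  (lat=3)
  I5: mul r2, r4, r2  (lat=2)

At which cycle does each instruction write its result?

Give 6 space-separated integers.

Answer: 4 5 8 6 11 13

Derivation:
I0 mul r2: issue@1 deps=(None,None) exec_start@1 write@4
I1 add r1: issue@2 deps=(None,None) exec_start@2 write@5
I2 add r1: issue@3 deps=(1,0) exec_start@5 write@8
I3 add r4: issue@4 deps=(None,0) exec_start@4 write@6
I4 add r2: issue@5 deps=(2,3) exec_start@8 write@11
I5 mul r2: issue@6 deps=(3,4) exec_start@11 write@13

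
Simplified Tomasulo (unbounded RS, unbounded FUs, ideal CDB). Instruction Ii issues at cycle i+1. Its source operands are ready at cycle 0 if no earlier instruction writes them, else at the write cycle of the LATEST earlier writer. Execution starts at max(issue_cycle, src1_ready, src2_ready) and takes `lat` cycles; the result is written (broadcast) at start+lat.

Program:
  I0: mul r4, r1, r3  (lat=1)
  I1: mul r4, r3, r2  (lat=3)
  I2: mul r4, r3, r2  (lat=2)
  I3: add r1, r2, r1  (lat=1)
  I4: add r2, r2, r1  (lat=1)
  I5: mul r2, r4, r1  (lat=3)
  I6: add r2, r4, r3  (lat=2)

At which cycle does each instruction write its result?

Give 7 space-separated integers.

Answer: 2 5 5 5 6 9 9

Derivation:
I0 mul r4: issue@1 deps=(None,None) exec_start@1 write@2
I1 mul r4: issue@2 deps=(None,None) exec_start@2 write@5
I2 mul r4: issue@3 deps=(None,None) exec_start@3 write@5
I3 add r1: issue@4 deps=(None,None) exec_start@4 write@5
I4 add r2: issue@5 deps=(None,3) exec_start@5 write@6
I5 mul r2: issue@6 deps=(2,3) exec_start@6 write@9
I6 add r2: issue@7 deps=(2,None) exec_start@7 write@9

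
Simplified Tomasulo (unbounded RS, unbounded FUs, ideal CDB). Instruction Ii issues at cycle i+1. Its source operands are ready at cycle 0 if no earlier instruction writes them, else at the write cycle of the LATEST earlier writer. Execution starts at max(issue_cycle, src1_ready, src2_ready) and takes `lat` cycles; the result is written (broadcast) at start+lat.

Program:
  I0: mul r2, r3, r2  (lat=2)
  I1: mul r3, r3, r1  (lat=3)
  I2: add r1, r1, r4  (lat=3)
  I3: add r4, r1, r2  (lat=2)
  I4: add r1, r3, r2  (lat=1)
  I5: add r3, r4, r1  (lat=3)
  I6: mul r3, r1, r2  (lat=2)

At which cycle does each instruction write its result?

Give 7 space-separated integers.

I0 mul r2: issue@1 deps=(None,None) exec_start@1 write@3
I1 mul r3: issue@2 deps=(None,None) exec_start@2 write@5
I2 add r1: issue@3 deps=(None,None) exec_start@3 write@6
I3 add r4: issue@4 deps=(2,0) exec_start@6 write@8
I4 add r1: issue@5 deps=(1,0) exec_start@5 write@6
I5 add r3: issue@6 deps=(3,4) exec_start@8 write@11
I6 mul r3: issue@7 deps=(4,0) exec_start@7 write@9

Answer: 3 5 6 8 6 11 9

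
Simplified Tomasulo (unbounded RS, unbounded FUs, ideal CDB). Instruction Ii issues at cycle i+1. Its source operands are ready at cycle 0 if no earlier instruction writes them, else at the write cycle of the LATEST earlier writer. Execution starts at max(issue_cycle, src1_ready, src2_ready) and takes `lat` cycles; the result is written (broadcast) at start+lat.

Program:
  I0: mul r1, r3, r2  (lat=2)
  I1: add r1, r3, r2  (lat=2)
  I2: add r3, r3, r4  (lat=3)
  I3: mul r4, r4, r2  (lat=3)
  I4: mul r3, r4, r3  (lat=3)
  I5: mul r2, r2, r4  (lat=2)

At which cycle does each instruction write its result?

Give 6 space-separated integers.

Answer: 3 4 6 7 10 9

Derivation:
I0 mul r1: issue@1 deps=(None,None) exec_start@1 write@3
I1 add r1: issue@2 deps=(None,None) exec_start@2 write@4
I2 add r3: issue@3 deps=(None,None) exec_start@3 write@6
I3 mul r4: issue@4 deps=(None,None) exec_start@4 write@7
I4 mul r3: issue@5 deps=(3,2) exec_start@7 write@10
I5 mul r2: issue@6 deps=(None,3) exec_start@7 write@9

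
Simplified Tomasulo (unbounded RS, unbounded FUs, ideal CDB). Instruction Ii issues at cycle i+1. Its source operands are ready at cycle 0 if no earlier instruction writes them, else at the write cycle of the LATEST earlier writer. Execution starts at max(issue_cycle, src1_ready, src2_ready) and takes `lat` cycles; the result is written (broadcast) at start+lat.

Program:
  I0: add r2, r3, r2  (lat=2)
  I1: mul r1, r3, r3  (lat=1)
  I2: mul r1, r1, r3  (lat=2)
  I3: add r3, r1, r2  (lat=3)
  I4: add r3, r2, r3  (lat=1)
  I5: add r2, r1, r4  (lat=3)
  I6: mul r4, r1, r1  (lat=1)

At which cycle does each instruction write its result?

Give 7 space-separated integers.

Answer: 3 3 5 8 9 9 8

Derivation:
I0 add r2: issue@1 deps=(None,None) exec_start@1 write@3
I1 mul r1: issue@2 deps=(None,None) exec_start@2 write@3
I2 mul r1: issue@3 deps=(1,None) exec_start@3 write@5
I3 add r3: issue@4 deps=(2,0) exec_start@5 write@8
I4 add r3: issue@5 deps=(0,3) exec_start@8 write@9
I5 add r2: issue@6 deps=(2,None) exec_start@6 write@9
I6 mul r4: issue@7 deps=(2,2) exec_start@7 write@8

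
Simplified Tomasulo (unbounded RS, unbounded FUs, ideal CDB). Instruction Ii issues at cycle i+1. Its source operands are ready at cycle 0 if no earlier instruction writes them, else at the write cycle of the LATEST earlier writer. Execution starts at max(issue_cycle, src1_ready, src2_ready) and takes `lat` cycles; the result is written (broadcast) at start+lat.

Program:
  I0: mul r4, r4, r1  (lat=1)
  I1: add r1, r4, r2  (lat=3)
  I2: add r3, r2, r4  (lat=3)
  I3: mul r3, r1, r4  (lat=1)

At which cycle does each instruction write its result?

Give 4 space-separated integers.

Answer: 2 5 6 6

Derivation:
I0 mul r4: issue@1 deps=(None,None) exec_start@1 write@2
I1 add r1: issue@2 deps=(0,None) exec_start@2 write@5
I2 add r3: issue@3 deps=(None,0) exec_start@3 write@6
I3 mul r3: issue@4 deps=(1,0) exec_start@5 write@6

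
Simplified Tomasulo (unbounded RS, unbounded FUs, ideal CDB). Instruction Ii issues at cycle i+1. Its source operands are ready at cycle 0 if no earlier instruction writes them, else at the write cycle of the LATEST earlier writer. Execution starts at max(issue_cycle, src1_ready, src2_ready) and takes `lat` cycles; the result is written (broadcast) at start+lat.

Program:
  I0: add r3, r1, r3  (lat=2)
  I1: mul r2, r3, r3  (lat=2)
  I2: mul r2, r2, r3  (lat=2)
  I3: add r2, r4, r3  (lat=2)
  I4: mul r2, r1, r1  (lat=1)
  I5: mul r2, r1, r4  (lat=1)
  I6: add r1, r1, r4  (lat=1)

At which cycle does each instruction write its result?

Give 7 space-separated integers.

I0 add r3: issue@1 deps=(None,None) exec_start@1 write@3
I1 mul r2: issue@2 deps=(0,0) exec_start@3 write@5
I2 mul r2: issue@3 deps=(1,0) exec_start@5 write@7
I3 add r2: issue@4 deps=(None,0) exec_start@4 write@6
I4 mul r2: issue@5 deps=(None,None) exec_start@5 write@6
I5 mul r2: issue@6 deps=(None,None) exec_start@6 write@7
I6 add r1: issue@7 deps=(None,None) exec_start@7 write@8

Answer: 3 5 7 6 6 7 8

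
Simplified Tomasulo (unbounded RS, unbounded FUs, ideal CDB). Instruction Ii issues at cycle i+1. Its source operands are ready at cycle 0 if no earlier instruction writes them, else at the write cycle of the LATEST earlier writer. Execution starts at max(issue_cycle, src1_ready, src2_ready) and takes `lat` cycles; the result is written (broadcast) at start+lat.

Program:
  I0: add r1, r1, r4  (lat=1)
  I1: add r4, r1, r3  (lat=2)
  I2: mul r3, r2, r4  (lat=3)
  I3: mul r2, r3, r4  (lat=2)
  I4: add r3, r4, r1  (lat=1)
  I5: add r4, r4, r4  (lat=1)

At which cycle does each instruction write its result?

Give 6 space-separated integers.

Answer: 2 4 7 9 6 7

Derivation:
I0 add r1: issue@1 deps=(None,None) exec_start@1 write@2
I1 add r4: issue@2 deps=(0,None) exec_start@2 write@4
I2 mul r3: issue@3 deps=(None,1) exec_start@4 write@7
I3 mul r2: issue@4 deps=(2,1) exec_start@7 write@9
I4 add r3: issue@5 deps=(1,0) exec_start@5 write@6
I5 add r4: issue@6 deps=(1,1) exec_start@6 write@7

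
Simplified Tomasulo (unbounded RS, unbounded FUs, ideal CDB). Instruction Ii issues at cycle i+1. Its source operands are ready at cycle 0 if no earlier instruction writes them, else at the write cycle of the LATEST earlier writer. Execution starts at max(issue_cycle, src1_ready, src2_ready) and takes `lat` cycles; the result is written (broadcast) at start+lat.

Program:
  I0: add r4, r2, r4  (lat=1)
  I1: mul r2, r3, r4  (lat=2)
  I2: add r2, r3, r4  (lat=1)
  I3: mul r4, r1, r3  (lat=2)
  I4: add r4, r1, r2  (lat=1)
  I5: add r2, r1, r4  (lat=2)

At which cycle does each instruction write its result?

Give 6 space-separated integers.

Answer: 2 4 4 6 6 8

Derivation:
I0 add r4: issue@1 deps=(None,None) exec_start@1 write@2
I1 mul r2: issue@2 deps=(None,0) exec_start@2 write@4
I2 add r2: issue@3 deps=(None,0) exec_start@3 write@4
I3 mul r4: issue@4 deps=(None,None) exec_start@4 write@6
I4 add r4: issue@5 deps=(None,2) exec_start@5 write@6
I5 add r2: issue@6 deps=(None,4) exec_start@6 write@8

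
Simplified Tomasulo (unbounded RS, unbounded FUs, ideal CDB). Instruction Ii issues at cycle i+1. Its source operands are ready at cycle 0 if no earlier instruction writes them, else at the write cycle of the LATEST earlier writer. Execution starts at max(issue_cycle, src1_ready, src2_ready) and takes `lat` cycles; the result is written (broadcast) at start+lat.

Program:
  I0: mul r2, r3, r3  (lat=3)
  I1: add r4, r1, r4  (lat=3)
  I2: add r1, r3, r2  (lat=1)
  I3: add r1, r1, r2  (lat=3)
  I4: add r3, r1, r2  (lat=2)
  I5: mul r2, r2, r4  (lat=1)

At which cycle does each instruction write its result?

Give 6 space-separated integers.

Answer: 4 5 5 8 10 7

Derivation:
I0 mul r2: issue@1 deps=(None,None) exec_start@1 write@4
I1 add r4: issue@2 deps=(None,None) exec_start@2 write@5
I2 add r1: issue@3 deps=(None,0) exec_start@4 write@5
I3 add r1: issue@4 deps=(2,0) exec_start@5 write@8
I4 add r3: issue@5 deps=(3,0) exec_start@8 write@10
I5 mul r2: issue@6 deps=(0,1) exec_start@6 write@7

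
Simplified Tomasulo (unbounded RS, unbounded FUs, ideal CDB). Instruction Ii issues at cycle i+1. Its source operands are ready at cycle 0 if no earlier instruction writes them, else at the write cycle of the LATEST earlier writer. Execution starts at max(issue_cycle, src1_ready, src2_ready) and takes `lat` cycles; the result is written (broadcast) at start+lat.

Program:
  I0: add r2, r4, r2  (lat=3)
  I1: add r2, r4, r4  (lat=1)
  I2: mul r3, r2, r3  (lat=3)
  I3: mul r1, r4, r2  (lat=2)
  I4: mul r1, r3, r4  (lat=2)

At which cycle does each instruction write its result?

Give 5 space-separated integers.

I0 add r2: issue@1 deps=(None,None) exec_start@1 write@4
I1 add r2: issue@2 deps=(None,None) exec_start@2 write@3
I2 mul r3: issue@3 deps=(1,None) exec_start@3 write@6
I3 mul r1: issue@4 deps=(None,1) exec_start@4 write@6
I4 mul r1: issue@5 deps=(2,None) exec_start@6 write@8

Answer: 4 3 6 6 8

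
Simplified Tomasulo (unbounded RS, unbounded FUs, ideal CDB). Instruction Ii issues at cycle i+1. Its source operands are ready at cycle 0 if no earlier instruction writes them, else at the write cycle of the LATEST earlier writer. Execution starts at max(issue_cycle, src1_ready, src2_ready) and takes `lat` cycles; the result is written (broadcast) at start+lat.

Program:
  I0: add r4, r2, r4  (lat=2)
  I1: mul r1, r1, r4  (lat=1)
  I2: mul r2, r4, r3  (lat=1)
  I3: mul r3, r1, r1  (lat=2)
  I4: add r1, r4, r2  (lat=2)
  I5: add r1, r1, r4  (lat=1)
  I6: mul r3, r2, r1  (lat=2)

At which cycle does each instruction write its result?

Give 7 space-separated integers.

Answer: 3 4 4 6 7 8 10

Derivation:
I0 add r4: issue@1 deps=(None,None) exec_start@1 write@3
I1 mul r1: issue@2 deps=(None,0) exec_start@3 write@4
I2 mul r2: issue@3 deps=(0,None) exec_start@3 write@4
I3 mul r3: issue@4 deps=(1,1) exec_start@4 write@6
I4 add r1: issue@5 deps=(0,2) exec_start@5 write@7
I5 add r1: issue@6 deps=(4,0) exec_start@7 write@8
I6 mul r3: issue@7 deps=(2,5) exec_start@8 write@10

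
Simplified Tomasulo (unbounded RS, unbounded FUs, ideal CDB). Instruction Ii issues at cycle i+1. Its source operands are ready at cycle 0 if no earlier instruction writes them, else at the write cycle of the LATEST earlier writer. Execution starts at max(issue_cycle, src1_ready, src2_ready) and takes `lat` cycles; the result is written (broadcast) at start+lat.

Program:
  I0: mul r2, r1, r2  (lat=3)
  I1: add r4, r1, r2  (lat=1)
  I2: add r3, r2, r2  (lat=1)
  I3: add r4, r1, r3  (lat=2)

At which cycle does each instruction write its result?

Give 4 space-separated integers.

Answer: 4 5 5 7

Derivation:
I0 mul r2: issue@1 deps=(None,None) exec_start@1 write@4
I1 add r4: issue@2 deps=(None,0) exec_start@4 write@5
I2 add r3: issue@3 deps=(0,0) exec_start@4 write@5
I3 add r4: issue@4 deps=(None,2) exec_start@5 write@7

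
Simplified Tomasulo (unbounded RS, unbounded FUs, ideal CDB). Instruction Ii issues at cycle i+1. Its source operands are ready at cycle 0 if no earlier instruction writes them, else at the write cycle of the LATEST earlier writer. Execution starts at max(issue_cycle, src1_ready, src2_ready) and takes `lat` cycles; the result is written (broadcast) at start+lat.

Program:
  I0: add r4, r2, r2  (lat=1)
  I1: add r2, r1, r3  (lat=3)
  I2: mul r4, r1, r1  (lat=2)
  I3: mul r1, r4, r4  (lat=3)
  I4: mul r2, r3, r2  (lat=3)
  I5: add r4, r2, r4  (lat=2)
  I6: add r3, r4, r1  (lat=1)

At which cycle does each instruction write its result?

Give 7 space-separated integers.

Answer: 2 5 5 8 8 10 11

Derivation:
I0 add r4: issue@1 deps=(None,None) exec_start@1 write@2
I1 add r2: issue@2 deps=(None,None) exec_start@2 write@5
I2 mul r4: issue@3 deps=(None,None) exec_start@3 write@5
I3 mul r1: issue@4 deps=(2,2) exec_start@5 write@8
I4 mul r2: issue@5 deps=(None,1) exec_start@5 write@8
I5 add r4: issue@6 deps=(4,2) exec_start@8 write@10
I6 add r3: issue@7 deps=(5,3) exec_start@10 write@11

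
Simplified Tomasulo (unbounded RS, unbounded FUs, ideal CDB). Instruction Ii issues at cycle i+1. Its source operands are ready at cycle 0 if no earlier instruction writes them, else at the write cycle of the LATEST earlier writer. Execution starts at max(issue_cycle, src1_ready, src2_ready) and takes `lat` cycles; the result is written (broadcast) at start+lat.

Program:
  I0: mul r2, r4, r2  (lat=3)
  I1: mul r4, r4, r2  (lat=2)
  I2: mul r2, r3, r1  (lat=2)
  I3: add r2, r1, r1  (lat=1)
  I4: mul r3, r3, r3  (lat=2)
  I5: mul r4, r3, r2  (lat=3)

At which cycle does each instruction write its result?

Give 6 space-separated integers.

Answer: 4 6 5 5 7 10

Derivation:
I0 mul r2: issue@1 deps=(None,None) exec_start@1 write@4
I1 mul r4: issue@2 deps=(None,0) exec_start@4 write@6
I2 mul r2: issue@3 deps=(None,None) exec_start@3 write@5
I3 add r2: issue@4 deps=(None,None) exec_start@4 write@5
I4 mul r3: issue@5 deps=(None,None) exec_start@5 write@7
I5 mul r4: issue@6 deps=(4,3) exec_start@7 write@10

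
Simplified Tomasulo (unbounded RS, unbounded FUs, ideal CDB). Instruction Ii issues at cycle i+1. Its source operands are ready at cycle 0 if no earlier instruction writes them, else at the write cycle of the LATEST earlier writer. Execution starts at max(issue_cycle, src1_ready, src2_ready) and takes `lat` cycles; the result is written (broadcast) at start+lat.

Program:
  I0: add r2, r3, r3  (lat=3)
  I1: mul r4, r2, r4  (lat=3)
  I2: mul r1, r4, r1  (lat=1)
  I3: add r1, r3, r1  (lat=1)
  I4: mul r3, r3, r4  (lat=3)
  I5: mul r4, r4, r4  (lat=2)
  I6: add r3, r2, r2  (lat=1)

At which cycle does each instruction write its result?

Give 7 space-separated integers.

Answer: 4 7 8 9 10 9 8

Derivation:
I0 add r2: issue@1 deps=(None,None) exec_start@1 write@4
I1 mul r4: issue@2 deps=(0,None) exec_start@4 write@7
I2 mul r1: issue@3 deps=(1,None) exec_start@7 write@8
I3 add r1: issue@4 deps=(None,2) exec_start@8 write@9
I4 mul r3: issue@5 deps=(None,1) exec_start@7 write@10
I5 mul r4: issue@6 deps=(1,1) exec_start@7 write@9
I6 add r3: issue@7 deps=(0,0) exec_start@7 write@8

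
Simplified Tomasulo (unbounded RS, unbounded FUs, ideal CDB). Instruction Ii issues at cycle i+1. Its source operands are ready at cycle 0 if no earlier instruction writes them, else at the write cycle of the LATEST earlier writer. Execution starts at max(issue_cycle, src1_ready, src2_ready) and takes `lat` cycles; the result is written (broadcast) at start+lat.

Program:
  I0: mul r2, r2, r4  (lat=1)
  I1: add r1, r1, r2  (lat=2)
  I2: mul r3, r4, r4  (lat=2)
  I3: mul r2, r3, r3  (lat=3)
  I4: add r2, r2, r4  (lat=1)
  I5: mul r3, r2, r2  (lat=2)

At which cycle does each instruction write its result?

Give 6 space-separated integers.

I0 mul r2: issue@1 deps=(None,None) exec_start@1 write@2
I1 add r1: issue@2 deps=(None,0) exec_start@2 write@4
I2 mul r3: issue@3 deps=(None,None) exec_start@3 write@5
I3 mul r2: issue@4 deps=(2,2) exec_start@5 write@8
I4 add r2: issue@5 deps=(3,None) exec_start@8 write@9
I5 mul r3: issue@6 deps=(4,4) exec_start@9 write@11

Answer: 2 4 5 8 9 11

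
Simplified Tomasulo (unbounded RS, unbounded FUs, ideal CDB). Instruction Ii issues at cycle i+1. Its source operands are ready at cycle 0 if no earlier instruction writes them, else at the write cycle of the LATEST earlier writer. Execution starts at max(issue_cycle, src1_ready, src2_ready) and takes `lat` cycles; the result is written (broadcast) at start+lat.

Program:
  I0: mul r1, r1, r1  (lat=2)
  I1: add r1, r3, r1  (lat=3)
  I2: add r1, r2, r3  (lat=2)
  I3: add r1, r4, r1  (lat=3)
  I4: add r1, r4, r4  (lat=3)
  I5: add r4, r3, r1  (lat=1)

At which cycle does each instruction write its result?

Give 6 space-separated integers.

I0 mul r1: issue@1 deps=(None,None) exec_start@1 write@3
I1 add r1: issue@2 deps=(None,0) exec_start@3 write@6
I2 add r1: issue@3 deps=(None,None) exec_start@3 write@5
I3 add r1: issue@4 deps=(None,2) exec_start@5 write@8
I4 add r1: issue@5 deps=(None,None) exec_start@5 write@8
I5 add r4: issue@6 deps=(None,4) exec_start@8 write@9

Answer: 3 6 5 8 8 9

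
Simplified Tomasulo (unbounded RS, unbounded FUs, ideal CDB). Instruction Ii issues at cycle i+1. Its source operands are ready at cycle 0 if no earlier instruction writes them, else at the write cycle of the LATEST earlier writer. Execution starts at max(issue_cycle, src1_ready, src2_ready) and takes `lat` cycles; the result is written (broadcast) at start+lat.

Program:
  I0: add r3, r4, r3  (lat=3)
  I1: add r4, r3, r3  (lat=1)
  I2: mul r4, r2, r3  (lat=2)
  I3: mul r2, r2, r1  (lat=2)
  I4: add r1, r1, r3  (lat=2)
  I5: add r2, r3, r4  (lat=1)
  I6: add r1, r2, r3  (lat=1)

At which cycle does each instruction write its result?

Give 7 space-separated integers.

Answer: 4 5 6 6 7 7 8

Derivation:
I0 add r3: issue@1 deps=(None,None) exec_start@1 write@4
I1 add r4: issue@2 deps=(0,0) exec_start@4 write@5
I2 mul r4: issue@3 deps=(None,0) exec_start@4 write@6
I3 mul r2: issue@4 deps=(None,None) exec_start@4 write@6
I4 add r1: issue@5 deps=(None,0) exec_start@5 write@7
I5 add r2: issue@6 deps=(0,2) exec_start@6 write@7
I6 add r1: issue@7 deps=(5,0) exec_start@7 write@8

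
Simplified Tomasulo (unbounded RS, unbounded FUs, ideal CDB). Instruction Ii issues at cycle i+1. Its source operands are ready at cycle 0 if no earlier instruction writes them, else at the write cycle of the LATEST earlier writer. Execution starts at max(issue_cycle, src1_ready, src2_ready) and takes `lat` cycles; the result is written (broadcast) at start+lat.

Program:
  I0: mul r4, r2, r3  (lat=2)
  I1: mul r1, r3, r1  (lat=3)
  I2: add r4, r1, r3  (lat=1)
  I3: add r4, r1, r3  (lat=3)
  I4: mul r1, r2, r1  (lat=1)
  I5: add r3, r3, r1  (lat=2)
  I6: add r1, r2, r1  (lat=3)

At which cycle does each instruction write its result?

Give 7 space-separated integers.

Answer: 3 5 6 8 6 8 10

Derivation:
I0 mul r4: issue@1 deps=(None,None) exec_start@1 write@3
I1 mul r1: issue@2 deps=(None,None) exec_start@2 write@5
I2 add r4: issue@3 deps=(1,None) exec_start@5 write@6
I3 add r4: issue@4 deps=(1,None) exec_start@5 write@8
I4 mul r1: issue@5 deps=(None,1) exec_start@5 write@6
I5 add r3: issue@6 deps=(None,4) exec_start@6 write@8
I6 add r1: issue@7 deps=(None,4) exec_start@7 write@10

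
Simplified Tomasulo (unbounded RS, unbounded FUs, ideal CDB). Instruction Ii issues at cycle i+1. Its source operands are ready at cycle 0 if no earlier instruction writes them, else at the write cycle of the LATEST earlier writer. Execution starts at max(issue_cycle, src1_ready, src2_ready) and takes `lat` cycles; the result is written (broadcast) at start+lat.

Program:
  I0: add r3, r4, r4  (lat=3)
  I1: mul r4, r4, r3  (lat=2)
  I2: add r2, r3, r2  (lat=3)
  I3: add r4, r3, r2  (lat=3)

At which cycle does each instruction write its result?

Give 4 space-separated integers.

Answer: 4 6 7 10

Derivation:
I0 add r3: issue@1 deps=(None,None) exec_start@1 write@4
I1 mul r4: issue@2 deps=(None,0) exec_start@4 write@6
I2 add r2: issue@3 deps=(0,None) exec_start@4 write@7
I3 add r4: issue@4 deps=(0,2) exec_start@7 write@10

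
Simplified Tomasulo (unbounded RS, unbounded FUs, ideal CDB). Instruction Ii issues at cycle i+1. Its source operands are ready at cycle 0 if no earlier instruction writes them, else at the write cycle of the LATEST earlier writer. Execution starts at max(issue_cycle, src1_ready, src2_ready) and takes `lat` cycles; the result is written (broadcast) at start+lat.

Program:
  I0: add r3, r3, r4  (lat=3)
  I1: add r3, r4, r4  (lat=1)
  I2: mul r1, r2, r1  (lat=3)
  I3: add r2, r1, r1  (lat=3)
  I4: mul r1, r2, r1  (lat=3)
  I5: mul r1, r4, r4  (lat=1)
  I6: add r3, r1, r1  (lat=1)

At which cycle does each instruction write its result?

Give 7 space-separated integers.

I0 add r3: issue@1 deps=(None,None) exec_start@1 write@4
I1 add r3: issue@2 deps=(None,None) exec_start@2 write@3
I2 mul r1: issue@3 deps=(None,None) exec_start@3 write@6
I3 add r2: issue@4 deps=(2,2) exec_start@6 write@9
I4 mul r1: issue@5 deps=(3,2) exec_start@9 write@12
I5 mul r1: issue@6 deps=(None,None) exec_start@6 write@7
I6 add r3: issue@7 deps=(5,5) exec_start@7 write@8

Answer: 4 3 6 9 12 7 8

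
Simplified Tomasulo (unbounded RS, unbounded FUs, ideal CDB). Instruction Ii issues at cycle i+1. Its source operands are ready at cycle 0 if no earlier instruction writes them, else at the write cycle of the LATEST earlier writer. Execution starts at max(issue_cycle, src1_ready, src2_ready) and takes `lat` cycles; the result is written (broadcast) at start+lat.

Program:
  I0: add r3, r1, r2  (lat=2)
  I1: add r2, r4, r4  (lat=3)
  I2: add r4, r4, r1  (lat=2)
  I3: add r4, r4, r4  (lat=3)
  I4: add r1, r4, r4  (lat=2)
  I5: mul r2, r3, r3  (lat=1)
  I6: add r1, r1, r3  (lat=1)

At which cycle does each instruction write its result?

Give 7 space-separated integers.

I0 add r3: issue@1 deps=(None,None) exec_start@1 write@3
I1 add r2: issue@2 deps=(None,None) exec_start@2 write@5
I2 add r4: issue@3 deps=(None,None) exec_start@3 write@5
I3 add r4: issue@4 deps=(2,2) exec_start@5 write@8
I4 add r1: issue@5 deps=(3,3) exec_start@8 write@10
I5 mul r2: issue@6 deps=(0,0) exec_start@6 write@7
I6 add r1: issue@7 deps=(4,0) exec_start@10 write@11

Answer: 3 5 5 8 10 7 11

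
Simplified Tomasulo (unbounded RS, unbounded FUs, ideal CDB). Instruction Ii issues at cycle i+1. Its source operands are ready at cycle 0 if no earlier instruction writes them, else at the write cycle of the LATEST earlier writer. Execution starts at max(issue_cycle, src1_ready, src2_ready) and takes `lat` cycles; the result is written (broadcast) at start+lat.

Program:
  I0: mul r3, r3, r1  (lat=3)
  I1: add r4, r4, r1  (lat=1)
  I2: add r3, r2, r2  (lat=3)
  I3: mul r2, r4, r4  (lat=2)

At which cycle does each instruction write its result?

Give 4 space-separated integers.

Answer: 4 3 6 6

Derivation:
I0 mul r3: issue@1 deps=(None,None) exec_start@1 write@4
I1 add r4: issue@2 deps=(None,None) exec_start@2 write@3
I2 add r3: issue@3 deps=(None,None) exec_start@3 write@6
I3 mul r2: issue@4 deps=(1,1) exec_start@4 write@6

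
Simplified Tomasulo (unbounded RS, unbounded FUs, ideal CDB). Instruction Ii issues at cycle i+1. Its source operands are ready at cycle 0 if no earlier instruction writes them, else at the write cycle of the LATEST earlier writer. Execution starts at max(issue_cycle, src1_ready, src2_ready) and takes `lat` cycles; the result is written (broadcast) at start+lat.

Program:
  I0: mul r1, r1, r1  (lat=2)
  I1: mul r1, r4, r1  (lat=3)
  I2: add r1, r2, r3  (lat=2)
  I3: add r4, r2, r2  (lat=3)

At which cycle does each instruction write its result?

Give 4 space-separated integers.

I0 mul r1: issue@1 deps=(None,None) exec_start@1 write@3
I1 mul r1: issue@2 deps=(None,0) exec_start@3 write@6
I2 add r1: issue@3 deps=(None,None) exec_start@3 write@5
I3 add r4: issue@4 deps=(None,None) exec_start@4 write@7

Answer: 3 6 5 7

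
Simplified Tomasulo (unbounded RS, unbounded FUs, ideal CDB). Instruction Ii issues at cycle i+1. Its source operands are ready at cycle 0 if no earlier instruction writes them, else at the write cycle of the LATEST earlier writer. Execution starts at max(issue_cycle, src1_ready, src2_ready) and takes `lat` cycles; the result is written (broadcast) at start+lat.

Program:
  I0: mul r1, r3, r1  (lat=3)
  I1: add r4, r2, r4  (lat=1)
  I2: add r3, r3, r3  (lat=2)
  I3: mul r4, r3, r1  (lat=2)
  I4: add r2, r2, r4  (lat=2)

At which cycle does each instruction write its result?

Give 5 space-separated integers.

Answer: 4 3 5 7 9

Derivation:
I0 mul r1: issue@1 deps=(None,None) exec_start@1 write@4
I1 add r4: issue@2 deps=(None,None) exec_start@2 write@3
I2 add r3: issue@3 deps=(None,None) exec_start@3 write@5
I3 mul r4: issue@4 deps=(2,0) exec_start@5 write@7
I4 add r2: issue@5 deps=(None,3) exec_start@7 write@9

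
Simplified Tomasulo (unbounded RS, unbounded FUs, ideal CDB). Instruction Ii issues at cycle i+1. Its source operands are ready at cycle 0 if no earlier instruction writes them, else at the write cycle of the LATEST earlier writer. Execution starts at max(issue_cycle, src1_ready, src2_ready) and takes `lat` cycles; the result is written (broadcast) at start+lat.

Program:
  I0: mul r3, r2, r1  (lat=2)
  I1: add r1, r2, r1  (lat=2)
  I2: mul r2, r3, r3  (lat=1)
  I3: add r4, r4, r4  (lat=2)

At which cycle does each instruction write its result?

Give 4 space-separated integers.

I0 mul r3: issue@1 deps=(None,None) exec_start@1 write@3
I1 add r1: issue@2 deps=(None,None) exec_start@2 write@4
I2 mul r2: issue@3 deps=(0,0) exec_start@3 write@4
I3 add r4: issue@4 deps=(None,None) exec_start@4 write@6

Answer: 3 4 4 6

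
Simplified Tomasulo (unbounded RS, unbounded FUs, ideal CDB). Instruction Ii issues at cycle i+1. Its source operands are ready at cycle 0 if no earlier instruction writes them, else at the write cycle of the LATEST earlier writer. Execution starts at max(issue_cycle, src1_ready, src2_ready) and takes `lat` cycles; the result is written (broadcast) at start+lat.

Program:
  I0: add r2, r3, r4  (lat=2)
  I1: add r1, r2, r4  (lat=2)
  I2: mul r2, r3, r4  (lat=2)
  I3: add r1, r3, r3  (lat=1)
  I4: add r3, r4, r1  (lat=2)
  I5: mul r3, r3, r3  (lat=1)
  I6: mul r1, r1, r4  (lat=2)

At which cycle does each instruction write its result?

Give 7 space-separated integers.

I0 add r2: issue@1 deps=(None,None) exec_start@1 write@3
I1 add r1: issue@2 deps=(0,None) exec_start@3 write@5
I2 mul r2: issue@3 deps=(None,None) exec_start@3 write@5
I3 add r1: issue@4 deps=(None,None) exec_start@4 write@5
I4 add r3: issue@5 deps=(None,3) exec_start@5 write@7
I5 mul r3: issue@6 deps=(4,4) exec_start@7 write@8
I6 mul r1: issue@7 deps=(3,None) exec_start@7 write@9

Answer: 3 5 5 5 7 8 9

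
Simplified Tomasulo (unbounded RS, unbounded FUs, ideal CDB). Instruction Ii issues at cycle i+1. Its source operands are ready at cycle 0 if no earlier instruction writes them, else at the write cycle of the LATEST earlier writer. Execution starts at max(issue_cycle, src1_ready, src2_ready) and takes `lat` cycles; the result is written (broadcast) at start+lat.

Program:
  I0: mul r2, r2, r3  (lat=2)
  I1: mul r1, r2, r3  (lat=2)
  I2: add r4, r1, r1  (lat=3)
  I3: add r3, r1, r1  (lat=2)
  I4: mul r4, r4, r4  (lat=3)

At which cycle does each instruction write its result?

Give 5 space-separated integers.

Answer: 3 5 8 7 11

Derivation:
I0 mul r2: issue@1 deps=(None,None) exec_start@1 write@3
I1 mul r1: issue@2 deps=(0,None) exec_start@3 write@5
I2 add r4: issue@3 deps=(1,1) exec_start@5 write@8
I3 add r3: issue@4 deps=(1,1) exec_start@5 write@7
I4 mul r4: issue@5 deps=(2,2) exec_start@8 write@11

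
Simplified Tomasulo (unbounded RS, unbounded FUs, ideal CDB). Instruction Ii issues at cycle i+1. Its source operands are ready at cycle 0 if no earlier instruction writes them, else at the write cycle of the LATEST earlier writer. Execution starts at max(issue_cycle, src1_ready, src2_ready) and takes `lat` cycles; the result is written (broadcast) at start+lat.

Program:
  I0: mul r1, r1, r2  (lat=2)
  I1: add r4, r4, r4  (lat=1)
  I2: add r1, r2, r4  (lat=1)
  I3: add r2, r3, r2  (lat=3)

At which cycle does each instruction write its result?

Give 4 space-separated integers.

Answer: 3 3 4 7

Derivation:
I0 mul r1: issue@1 deps=(None,None) exec_start@1 write@3
I1 add r4: issue@2 deps=(None,None) exec_start@2 write@3
I2 add r1: issue@3 deps=(None,1) exec_start@3 write@4
I3 add r2: issue@4 deps=(None,None) exec_start@4 write@7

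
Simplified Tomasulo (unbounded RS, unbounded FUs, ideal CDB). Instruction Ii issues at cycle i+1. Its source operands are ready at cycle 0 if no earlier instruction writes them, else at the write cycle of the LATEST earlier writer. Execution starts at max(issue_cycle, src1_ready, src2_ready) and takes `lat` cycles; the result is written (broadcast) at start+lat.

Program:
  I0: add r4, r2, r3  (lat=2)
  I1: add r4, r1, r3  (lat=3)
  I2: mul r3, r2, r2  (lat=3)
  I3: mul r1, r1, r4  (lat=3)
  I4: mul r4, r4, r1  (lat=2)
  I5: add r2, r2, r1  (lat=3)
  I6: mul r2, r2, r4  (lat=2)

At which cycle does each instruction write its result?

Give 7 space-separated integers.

I0 add r4: issue@1 deps=(None,None) exec_start@1 write@3
I1 add r4: issue@2 deps=(None,None) exec_start@2 write@5
I2 mul r3: issue@3 deps=(None,None) exec_start@3 write@6
I3 mul r1: issue@4 deps=(None,1) exec_start@5 write@8
I4 mul r4: issue@5 deps=(1,3) exec_start@8 write@10
I5 add r2: issue@6 deps=(None,3) exec_start@8 write@11
I6 mul r2: issue@7 deps=(5,4) exec_start@11 write@13

Answer: 3 5 6 8 10 11 13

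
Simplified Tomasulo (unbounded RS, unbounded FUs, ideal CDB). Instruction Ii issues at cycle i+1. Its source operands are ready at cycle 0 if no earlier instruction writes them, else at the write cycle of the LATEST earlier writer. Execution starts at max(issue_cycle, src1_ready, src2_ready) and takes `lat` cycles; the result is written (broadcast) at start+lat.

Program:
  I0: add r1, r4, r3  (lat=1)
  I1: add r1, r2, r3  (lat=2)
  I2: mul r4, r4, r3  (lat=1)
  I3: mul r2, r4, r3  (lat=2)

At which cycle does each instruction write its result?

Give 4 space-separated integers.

I0 add r1: issue@1 deps=(None,None) exec_start@1 write@2
I1 add r1: issue@2 deps=(None,None) exec_start@2 write@4
I2 mul r4: issue@3 deps=(None,None) exec_start@3 write@4
I3 mul r2: issue@4 deps=(2,None) exec_start@4 write@6

Answer: 2 4 4 6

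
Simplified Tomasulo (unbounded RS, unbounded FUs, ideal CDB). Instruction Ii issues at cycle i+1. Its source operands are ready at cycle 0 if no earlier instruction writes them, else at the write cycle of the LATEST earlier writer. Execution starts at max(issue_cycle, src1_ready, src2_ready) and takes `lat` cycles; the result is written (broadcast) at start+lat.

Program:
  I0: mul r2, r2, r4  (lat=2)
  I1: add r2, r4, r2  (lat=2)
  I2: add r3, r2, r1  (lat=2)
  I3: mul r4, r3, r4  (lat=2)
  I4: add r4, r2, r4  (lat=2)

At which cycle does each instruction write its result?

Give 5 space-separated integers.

I0 mul r2: issue@1 deps=(None,None) exec_start@1 write@3
I1 add r2: issue@2 deps=(None,0) exec_start@3 write@5
I2 add r3: issue@3 deps=(1,None) exec_start@5 write@7
I3 mul r4: issue@4 deps=(2,None) exec_start@7 write@9
I4 add r4: issue@5 deps=(1,3) exec_start@9 write@11

Answer: 3 5 7 9 11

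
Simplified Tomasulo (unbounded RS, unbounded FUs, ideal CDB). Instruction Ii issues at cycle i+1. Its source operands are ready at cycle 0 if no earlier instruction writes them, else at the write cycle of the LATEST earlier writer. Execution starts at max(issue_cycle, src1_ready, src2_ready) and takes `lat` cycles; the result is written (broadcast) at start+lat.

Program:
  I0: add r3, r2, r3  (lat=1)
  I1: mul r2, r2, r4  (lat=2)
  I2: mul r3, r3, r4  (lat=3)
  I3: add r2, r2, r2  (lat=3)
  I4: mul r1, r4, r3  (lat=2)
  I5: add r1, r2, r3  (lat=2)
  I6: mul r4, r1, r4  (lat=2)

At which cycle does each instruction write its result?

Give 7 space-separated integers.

Answer: 2 4 6 7 8 9 11

Derivation:
I0 add r3: issue@1 deps=(None,None) exec_start@1 write@2
I1 mul r2: issue@2 deps=(None,None) exec_start@2 write@4
I2 mul r3: issue@3 deps=(0,None) exec_start@3 write@6
I3 add r2: issue@4 deps=(1,1) exec_start@4 write@7
I4 mul r1: issue@5 deps=(None,2) exec_start@6 write@8
I5 add r1: issue@6 deps=(3,2) exec_start@7 write@9
I6 mul r4: issue@7 deps=(5,None) exec_start@9 write@11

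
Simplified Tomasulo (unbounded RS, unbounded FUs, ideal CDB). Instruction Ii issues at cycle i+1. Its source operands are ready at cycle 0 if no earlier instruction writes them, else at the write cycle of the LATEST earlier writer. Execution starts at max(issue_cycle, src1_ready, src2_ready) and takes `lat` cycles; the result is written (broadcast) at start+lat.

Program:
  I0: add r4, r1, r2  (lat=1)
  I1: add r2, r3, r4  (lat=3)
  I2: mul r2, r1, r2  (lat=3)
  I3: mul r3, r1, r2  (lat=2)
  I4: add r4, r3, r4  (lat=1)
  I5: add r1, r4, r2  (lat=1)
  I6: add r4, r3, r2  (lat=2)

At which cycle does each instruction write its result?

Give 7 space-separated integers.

I0 add r4: issue@1 deps=(None,None) exec_start@1 write@2
I1 add r2: issue@2 deps=(None,0) exec_start@2 write@5
I2 mul r2: issue@3 deps=(None,1) exec_start@5 write@8
I3 mul r3: issue@4 deps=(None,2) exec_start@8 write@10
I4 add r4: issue@5 deps=(3,0) exec_start@10 write@11
I5 add r1: issue@6 deps=(4,2) exec_start@11 write@12
I6 add r4: issue@7 deps=(3,2) exec_start@10 write@12

Answer: 2 5 8 10 11 12 12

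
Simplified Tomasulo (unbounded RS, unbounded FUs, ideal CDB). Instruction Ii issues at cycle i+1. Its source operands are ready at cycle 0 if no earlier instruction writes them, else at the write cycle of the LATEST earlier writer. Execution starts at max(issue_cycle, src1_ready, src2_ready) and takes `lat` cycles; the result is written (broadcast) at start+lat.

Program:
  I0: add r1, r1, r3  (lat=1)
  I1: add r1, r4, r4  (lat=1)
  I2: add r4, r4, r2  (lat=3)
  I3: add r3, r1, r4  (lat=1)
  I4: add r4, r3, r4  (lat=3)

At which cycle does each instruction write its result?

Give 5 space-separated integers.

Answer: 2 3 6 7 10

Derivation:
I0 add r1: issue@1 deps=(None,None) exec_start@1 write@2
I1 add r1: issue@2 deps=(None,None) exec_start@2 write@3
I2 add r4: issue@3 deps=(None,None) exec_start@3 write@6
I3 add r3: issue@4 deps=(1,2) exec_start@6 write@7
I4 add r4: issue@5 deps=(3,2) exec_start@7 write@10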